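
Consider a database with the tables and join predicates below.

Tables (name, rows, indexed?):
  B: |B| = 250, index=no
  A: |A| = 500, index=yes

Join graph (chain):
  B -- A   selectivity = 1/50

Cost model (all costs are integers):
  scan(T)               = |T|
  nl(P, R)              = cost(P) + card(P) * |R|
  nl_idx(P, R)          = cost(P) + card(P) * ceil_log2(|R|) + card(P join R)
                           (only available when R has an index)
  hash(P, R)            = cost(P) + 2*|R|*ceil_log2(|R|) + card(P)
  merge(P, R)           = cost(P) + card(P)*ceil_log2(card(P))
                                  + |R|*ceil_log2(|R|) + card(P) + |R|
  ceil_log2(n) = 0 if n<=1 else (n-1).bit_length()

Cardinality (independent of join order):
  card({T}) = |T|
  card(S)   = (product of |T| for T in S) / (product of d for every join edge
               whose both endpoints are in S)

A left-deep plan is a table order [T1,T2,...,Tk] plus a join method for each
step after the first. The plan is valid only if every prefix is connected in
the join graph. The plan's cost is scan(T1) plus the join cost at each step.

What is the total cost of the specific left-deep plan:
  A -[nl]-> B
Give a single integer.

step 1: scan A: cost=500, card=500
step 2: join B via nl
    card(P join B) = 500*250/(50) = 2500
    cost = 500 + 500*250 = 125500

125500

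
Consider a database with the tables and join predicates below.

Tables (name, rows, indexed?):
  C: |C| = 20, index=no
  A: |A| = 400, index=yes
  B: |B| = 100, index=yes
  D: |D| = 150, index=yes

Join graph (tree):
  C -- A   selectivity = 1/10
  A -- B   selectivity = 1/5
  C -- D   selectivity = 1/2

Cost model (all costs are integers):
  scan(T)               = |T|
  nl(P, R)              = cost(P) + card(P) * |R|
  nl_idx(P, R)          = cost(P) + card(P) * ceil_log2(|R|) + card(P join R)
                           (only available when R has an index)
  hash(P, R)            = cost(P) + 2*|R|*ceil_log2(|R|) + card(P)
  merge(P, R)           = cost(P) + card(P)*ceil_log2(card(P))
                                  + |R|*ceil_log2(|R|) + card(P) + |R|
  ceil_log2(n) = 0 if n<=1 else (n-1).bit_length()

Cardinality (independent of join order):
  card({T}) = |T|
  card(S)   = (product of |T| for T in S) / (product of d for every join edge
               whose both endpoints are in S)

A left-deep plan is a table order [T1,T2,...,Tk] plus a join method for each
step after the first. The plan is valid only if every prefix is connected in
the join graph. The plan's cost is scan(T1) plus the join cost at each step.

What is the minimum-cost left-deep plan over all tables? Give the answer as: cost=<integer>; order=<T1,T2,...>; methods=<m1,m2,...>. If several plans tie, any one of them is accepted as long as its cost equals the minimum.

Selinger DP (subsets sized 1..n):
  {C}: scan cost=20, card=20
  {A}: scan cost=400, card=400
  {B}: scan cost=100, card=100
  {D}: scan cost=150, card=150
  {AC}: card=800; try (C,hash)→1000, (A,nl_idx)→1000, (A,merge)→4140, (C,merge)→4520, (A,hash)→7240, (A,nl)→8020 …(+1); best=1000 via (C,hash)
  {CD}: card=1500; try (C,hash)→500, (D,merge)→1490, (C,merge)→1620, (D,nl_idx)→1680, (D,hash)→2440, (D,nl)→3020 …(+1); best=500 via (C,hash)
  {AB}: card=8000; try (B,hash)→2200, (A,merge)→4900, (B,merge)→5200, (A,hash)→7400, (A,nl_idx)→9000, (B,nl_idx)→11200 …(+2); best=2200 via (B,hash)
  {ABC}: card=16000; try (B,hash)→3200, (C,hash)→10400, (B,merge)→10600, (B,nl_idx)→22600, (B,nl)→81000, (C,merge)→114320 …(+1); best=3200 via (B,hash)
  {ACD}: card=60000; try (D,hash)→4200, (A,hash)→9200, (D,merge)→11150, (A,merge)→22500, (D,nl_idx)→67400, (A,nl_idx)→74000 …(+2); best=4200 via (D,hash)
  {ABCD}: card=1200000; try (D,hash)→21600, (B,hash)→65600, (D,merge)→244550, (B,merge)→1025000, (D,nl_idx)→1331200, (B,nl_idx)→1624200 …(+2); best=21600 via (D,hash)

cost=21600; order=A,C,B,D; methods=hash,hash,hash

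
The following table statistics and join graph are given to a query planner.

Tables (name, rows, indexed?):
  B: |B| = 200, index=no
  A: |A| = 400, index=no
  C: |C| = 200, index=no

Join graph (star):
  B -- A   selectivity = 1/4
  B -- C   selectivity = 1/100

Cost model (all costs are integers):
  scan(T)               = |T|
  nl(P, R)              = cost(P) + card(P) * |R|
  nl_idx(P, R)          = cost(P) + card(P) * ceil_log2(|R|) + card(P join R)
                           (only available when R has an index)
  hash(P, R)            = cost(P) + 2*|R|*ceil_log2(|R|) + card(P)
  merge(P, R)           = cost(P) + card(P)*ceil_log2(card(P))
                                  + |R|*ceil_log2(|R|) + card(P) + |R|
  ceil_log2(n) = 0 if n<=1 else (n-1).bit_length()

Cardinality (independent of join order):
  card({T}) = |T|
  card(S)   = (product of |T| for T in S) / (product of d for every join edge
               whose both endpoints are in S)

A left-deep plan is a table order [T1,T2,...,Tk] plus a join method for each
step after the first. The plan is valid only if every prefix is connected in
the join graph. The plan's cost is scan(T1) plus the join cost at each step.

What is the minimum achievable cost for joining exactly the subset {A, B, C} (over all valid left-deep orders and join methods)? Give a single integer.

11200

Selinger DP over subsets of {A,B,C}:
  {B}: scan cost=200, card=200
  {A}: scan cost=400, card=400
  {C}: scan cost=200, card=200
  {AB}: card=20000; try (B,hash)→4000, (A,merge)→6000, (B,merge)→6200, (A,hash)→7600, (A,nl)→80200, (B,nl)→80400; best=4000 via (B,hash)
  {BC}: card=400; try (C,hash)→3600, (B,hash)→3600, (C,merge)→3800, (B,merge)→3800, (C,nl)→40200, (B,nl)→40200; best=3600 via (C,hash)
  {ABC}: card=40000; try (A,hash)→11200, (A,merge)→11600, (C,hash)→27200, (A,nl)→163600, (C,merge)→325800, (C,nl)→4004000; best=11200 via (A,hash)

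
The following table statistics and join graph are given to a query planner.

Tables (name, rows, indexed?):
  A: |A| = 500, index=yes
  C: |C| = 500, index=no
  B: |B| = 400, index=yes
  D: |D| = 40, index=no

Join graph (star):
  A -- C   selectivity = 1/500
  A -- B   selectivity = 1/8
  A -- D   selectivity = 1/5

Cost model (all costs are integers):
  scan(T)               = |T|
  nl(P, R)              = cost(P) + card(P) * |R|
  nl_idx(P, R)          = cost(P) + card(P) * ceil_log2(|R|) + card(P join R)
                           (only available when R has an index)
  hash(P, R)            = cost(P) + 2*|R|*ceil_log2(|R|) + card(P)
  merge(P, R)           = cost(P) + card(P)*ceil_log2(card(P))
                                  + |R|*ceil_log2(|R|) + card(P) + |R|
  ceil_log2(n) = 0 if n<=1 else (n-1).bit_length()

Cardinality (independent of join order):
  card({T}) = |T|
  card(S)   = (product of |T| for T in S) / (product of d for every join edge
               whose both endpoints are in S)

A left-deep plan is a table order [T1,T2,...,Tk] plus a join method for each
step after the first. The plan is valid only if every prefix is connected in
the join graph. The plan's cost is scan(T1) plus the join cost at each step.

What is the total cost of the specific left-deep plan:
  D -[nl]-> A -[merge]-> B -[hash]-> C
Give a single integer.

step 1: scan D: cost=40, card=40
step 2: join A via nl
    card(P join A) = 40*500/(5) = 4000
    cost = 40 + 40*500 = 20040
step 3: join B via merge
    card(P join B) = 4000*400/(8) = 200000
    cost = 20040 + 4000*12 + 400*9 + 4000 + 400 = 76040
step 4: join C via hash
    card(P join C) = 200000*500/(500) = 200000
    cost = 76040 + 2*500*9 + 200000 = 285040

285040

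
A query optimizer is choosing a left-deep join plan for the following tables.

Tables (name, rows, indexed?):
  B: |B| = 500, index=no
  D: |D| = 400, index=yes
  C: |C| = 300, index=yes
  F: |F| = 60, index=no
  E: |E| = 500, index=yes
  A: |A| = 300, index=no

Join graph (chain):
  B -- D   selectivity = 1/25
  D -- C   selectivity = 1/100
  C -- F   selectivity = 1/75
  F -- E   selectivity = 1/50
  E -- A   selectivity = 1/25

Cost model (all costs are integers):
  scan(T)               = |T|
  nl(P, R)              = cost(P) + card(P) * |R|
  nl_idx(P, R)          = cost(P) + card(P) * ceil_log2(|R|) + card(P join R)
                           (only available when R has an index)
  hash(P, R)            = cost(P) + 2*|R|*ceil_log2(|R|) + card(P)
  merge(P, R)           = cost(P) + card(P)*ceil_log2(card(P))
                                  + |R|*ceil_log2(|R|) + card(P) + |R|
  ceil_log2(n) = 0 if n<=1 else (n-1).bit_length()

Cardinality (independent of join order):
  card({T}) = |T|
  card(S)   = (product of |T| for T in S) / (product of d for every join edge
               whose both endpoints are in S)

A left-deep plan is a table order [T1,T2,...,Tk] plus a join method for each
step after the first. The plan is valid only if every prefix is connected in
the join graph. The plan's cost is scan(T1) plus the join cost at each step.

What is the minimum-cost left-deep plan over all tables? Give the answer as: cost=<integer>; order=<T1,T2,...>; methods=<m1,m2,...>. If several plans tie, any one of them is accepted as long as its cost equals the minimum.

cost=153120; order=F,C,D,E,A,B; methods=nl_idx,nl_idx,hash,hash,hash

Selinger DP (subsets sized 1..n):
  {B}: scan cost=500, card=500
  {D}: scan cost=400, card=400
  {C}: scan cost=300, card=300
  {F}: scan cost=60, card=60
  {E}: scan cost=500, card=500
  {A}: scan cost=300, card=300
  {BD}: card=8000; try (D,hash)→8200, (B,merge)→9400, (D,merge)→9500, (B,hash)→9800, (D,nl_idx)→13000, (B,nl)→200400 …(+1); best=8200 via (D,hash)
  {CD}: card=1200; try (D,nl_idx)→4200, (C,nl_idx)→5200, (C,hash)→6200, (D,merge)→7300, (C,merge)→7400, (D,hash)→7800 …(+2); best=4200 via (D,nl_idx)
  {CF}: card=240; try (C,nl_idx)→840, (F,hash)→1320, (C,merge)→3480, (F,merge)→3720, (C,hash)→5520, (C,nl)→18060 …(+1); best=840 via (C,nl_idx)
  {EF}: card=600; try (E,nl_idx)→1200, (F,hash)→1720, (E,merge)→5480, (F,merge)→5920, (E,hash)→9120, (E,nl)→30060 …(+1); best=1200 via (E,nl_idx)
  {AE}: card=6000; try (A,hash)→6400, (E,merge)→8300, (A,merge)→8500, (E,nl_idx)→9000, (E,hash)→9600, (E,nl)→150300 …(+1); best=6400 via (A,hash)
  {BCD}: card=24000; try (B,hash)→14400, (C,hash)→21600, (B,merge)→23600, (C,nl_idx)→104200, (C,merge)→123200, (B,nl)→604200 …(+1); best=14400 via (B,hash)
  {CDF}: card=960; try (D,nl_idx)→3960, (F,hash)→6120, (D,merge)→7000, (D,hash)→8280, (F,merge)→19020, (F,nl)→76200 …(+1); best=3960 via (D,nl_idx)
  {CEF}: card=2400; try (E,nl_idx)→5400, (C,hash)→7200, (E,merge)→8000, (C,nl_idx)→9000, (E,hash)→10080, (C,merge)→10800 …(+2); best=5400 via (E,nl_idx)
  {AEF}: card=7200; try (A,hash)→7200, (A,merge)→10800, (F,hash)→13120, (F,merge)→90820, (A,nl)→181200, (F,nl)→366400; best=7200 via (A,hash)
  {BCDF}: card=19200; try (B,hash)→13920, (B,merge)→19520, (F,hash)→39120, (F,merge)→398820, (B,nl)→483960, (F,nl)→1454400; best=13920 via (B,hash)
  {CDEF}: card=9600; try (E,hash)→13920, (D,hash)→15000, (E,merge)→19520, (E,nl_idx)→22200, (D,nl_idx)→36600, (D,merge)→40600 …(+2); best=13920 via (E,hash)
  {ACEF}: card=28800; try (A,hash)→13200, (C,hash)→19800, (A,merge)→39600, (C,nl_idx)→100800, (C,merge)→111000, (A,nl)→725400 …(+1); best=13200 via (A,hash)
  {BCDEF}: card=192000; try (B,hash)→32520, (E,hash)→42120, (B,merge)→162920, (E,merge)→326120, (E,nl_idx)→378720, (B,nl)→4813920 …(+1); best=32520 via (B,hash)
  {ACDEF}: card=115200; try (A,hash)→28920, (D,hash)→49200, (A,merge)→160920, (D,nl_idx)→387600, (D,merge)→478000, (A,nl)→2893920 …(+1); best=28920 via (A,hash)
  {ABCDEF}: card=2304000; try (B,hash)→153120, (A,hash)→229920, (B,merge)→2107520, (A,merge)→3683520, (B,nl)→57628920, (A,nl)→57632520; best=153120 via (B,hash)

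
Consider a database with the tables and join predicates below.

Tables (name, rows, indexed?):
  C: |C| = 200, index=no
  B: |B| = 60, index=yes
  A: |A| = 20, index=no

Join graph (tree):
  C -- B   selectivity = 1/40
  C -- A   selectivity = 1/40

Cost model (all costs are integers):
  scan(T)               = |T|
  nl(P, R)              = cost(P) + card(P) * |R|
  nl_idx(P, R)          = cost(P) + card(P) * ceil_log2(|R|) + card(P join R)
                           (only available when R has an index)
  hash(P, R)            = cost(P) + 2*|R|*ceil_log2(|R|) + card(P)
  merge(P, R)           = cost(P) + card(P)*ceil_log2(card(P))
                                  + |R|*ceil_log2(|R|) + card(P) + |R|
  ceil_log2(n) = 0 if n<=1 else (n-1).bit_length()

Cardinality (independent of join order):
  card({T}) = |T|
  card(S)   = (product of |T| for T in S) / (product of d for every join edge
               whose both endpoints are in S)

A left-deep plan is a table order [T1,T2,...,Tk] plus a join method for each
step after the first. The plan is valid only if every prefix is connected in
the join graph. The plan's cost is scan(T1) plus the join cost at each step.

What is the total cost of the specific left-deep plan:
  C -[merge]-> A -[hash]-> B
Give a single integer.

step 1: scan C: cost=200, card=200
step 2: join A via merge
    card(P join A) = 200*20/(40) = 100
    cost = 200 + 200*8 + 20*5 + 200 + 20 = 2120
step 3: join B via hash
    card(P join B) = 100*60/(40) = 150
    cost = 2120 + 2*60*6 + 100 = 2940

2940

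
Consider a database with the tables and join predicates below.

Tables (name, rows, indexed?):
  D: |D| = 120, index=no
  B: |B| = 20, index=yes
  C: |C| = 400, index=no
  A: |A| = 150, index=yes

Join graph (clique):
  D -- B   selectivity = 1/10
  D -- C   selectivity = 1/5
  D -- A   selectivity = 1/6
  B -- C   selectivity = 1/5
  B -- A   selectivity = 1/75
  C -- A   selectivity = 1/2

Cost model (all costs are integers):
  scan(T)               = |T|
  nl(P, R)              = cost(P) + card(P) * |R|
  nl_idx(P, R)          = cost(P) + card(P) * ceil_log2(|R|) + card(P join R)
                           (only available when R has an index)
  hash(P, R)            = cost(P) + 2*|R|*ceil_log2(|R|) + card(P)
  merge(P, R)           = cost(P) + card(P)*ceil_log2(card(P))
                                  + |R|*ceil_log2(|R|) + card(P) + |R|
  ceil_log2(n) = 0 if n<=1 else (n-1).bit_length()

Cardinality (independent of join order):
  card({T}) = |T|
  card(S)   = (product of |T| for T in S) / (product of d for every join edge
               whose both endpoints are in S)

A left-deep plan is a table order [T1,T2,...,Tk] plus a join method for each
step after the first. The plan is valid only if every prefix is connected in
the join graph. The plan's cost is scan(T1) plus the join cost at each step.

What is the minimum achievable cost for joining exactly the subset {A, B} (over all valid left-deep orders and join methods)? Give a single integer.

Selinger DP over subsets of {A,B}:
  {B}: scan cost=20, card=20
  {A}: scan cost=150, card=150
  {AB}: card=40; try (A,nl_idx)→220, (B,hash)→500, (B,nl_idx)→940, (A,merge)→1490, (B,merge)→1620, (A,hash)→2440 …(+2); best=220 via (A,nl_idx)

220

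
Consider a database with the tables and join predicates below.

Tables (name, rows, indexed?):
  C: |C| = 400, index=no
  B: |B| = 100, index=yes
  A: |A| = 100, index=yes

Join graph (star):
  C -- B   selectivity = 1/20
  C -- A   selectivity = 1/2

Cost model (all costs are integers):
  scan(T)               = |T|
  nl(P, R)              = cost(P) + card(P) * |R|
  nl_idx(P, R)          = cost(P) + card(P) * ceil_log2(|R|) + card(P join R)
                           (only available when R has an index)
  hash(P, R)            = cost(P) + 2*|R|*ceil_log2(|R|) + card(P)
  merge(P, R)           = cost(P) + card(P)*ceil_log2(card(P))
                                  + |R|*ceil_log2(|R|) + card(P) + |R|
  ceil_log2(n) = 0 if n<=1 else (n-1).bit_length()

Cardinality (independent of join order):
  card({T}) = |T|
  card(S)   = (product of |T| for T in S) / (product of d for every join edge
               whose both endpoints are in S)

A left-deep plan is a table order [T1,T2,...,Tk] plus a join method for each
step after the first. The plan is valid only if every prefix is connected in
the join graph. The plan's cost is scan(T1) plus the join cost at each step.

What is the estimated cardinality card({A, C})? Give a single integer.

Tables in S: A(100), C(400)
Edges inside S: C-A(d=2)
numerator = 100 * 400 = 40000
denominator = 2 = 2
card(S) = 40000 / 2 = 20000

20000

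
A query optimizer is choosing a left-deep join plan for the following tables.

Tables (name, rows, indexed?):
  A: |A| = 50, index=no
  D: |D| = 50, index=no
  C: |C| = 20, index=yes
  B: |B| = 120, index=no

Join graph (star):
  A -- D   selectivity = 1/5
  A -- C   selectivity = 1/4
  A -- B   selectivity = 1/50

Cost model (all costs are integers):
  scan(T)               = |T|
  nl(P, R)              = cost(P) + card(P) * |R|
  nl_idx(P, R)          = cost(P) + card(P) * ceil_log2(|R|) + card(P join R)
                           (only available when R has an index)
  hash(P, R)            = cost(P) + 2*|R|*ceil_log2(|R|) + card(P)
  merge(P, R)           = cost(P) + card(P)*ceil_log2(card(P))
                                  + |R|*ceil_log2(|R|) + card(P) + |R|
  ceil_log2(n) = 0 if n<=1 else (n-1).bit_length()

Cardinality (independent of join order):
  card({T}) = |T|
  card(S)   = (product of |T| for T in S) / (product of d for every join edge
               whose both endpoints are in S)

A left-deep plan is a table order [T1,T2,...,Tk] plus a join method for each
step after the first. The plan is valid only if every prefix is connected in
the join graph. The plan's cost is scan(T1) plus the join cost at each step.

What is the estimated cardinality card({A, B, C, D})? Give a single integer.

Tables in S: A(50), B(120), C(20), D(50)
Edges inside S: A-D(d=5), A-C(d=4), A-B(d=50)
numerator = 50 * 120 * 20 * 50 = 6000000
denominator = 5 * 4 * 50 = 1000
card(S) = 6000000 / 1000 = 6000

6000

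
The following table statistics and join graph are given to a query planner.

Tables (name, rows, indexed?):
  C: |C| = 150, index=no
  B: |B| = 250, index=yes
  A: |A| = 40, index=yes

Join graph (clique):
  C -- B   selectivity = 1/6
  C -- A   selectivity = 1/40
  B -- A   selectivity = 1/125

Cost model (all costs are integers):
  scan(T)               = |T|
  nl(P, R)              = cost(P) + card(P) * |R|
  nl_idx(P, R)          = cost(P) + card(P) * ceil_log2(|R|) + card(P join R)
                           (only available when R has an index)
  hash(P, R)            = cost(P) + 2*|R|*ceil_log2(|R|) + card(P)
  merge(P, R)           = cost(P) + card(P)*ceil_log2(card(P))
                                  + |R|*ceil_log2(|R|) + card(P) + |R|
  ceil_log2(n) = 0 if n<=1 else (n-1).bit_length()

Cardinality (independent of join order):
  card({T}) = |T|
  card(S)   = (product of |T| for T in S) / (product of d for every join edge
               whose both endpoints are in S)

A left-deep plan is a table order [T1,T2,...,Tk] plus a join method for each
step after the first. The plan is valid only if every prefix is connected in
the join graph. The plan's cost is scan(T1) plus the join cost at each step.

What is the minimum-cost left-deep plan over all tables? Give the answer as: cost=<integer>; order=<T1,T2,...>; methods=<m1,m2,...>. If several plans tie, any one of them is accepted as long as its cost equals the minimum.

cost=2030; order=C,A,B; methods=hash,nl_idx

Selinger DP (subsets sized 1..n):
  {C}: scan cost=150, card=150
  {B}: scan cost=250, card=250
  {A}: scan cost=40, card=40
  {BC}: card=6250; try (C,hash)→2900, (B,merge)→3750, (C,merge)→3850, (B,hash)→4300, (B,nl_idx)→7600, (B,nl)→37650 …(+1); best=2900 via (C,hash)
  {AC}: card=150; try (A,hash)→780, (A,nl_idx)→1200, (C,merge)→1670, (A,merge)→1780, (C,hash)→2480, (C,nl)→6040 …(+1); best=780 via (A,hash)
  {AB}: card=80; try (B,nl_idx)→440, (A,hash)→980, (A,nl_idx)→1830, (B,merge)→2570, (A,merge)→2780, (B,hash)→4080 …(+2); best=440 via (B,nl_idx)
  {ABC}: card=50; try (B,nl_idx)→2030, (C,merge)→2430, (C,hash)→2920, (B,merge)→4380, (B,hash)→4930, (A,hash)→9630 …(+5); best=2030 via (B,nl_idx)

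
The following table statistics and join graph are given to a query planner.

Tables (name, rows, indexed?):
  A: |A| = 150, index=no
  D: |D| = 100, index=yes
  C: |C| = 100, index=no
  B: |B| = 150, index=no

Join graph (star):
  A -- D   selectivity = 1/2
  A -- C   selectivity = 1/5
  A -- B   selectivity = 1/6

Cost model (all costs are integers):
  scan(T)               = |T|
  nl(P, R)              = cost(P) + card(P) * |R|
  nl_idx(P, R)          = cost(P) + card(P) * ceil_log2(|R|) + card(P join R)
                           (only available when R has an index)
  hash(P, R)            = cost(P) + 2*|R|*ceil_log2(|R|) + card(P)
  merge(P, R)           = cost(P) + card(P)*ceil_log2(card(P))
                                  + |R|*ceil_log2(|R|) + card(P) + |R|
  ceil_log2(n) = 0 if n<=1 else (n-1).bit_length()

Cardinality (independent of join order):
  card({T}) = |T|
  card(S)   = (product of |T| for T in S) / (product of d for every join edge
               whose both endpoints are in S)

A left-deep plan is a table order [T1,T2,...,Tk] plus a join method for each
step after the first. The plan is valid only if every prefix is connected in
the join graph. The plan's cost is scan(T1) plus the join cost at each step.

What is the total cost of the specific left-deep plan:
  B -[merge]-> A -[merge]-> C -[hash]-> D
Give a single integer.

step 1: scan B: cost=150, card=150
step 2: join A via merge
    card(P join A) = 150*150/(6) = 3750
    cost = 150 + 150*8 + 150*8 + 150 + 150 = 2850
step 3: join C via merge
    card(P join C) = 3750*100/(5) = 75000
    cost = 2850 + 3750*12 + 100*7 + 3750 + 100 = 52400
step 4: join D via hash
    card(P join D) = 75000*100/(2) = 3750000
    cost = 52400 + 2*100*7 + 75000 = 128800

128800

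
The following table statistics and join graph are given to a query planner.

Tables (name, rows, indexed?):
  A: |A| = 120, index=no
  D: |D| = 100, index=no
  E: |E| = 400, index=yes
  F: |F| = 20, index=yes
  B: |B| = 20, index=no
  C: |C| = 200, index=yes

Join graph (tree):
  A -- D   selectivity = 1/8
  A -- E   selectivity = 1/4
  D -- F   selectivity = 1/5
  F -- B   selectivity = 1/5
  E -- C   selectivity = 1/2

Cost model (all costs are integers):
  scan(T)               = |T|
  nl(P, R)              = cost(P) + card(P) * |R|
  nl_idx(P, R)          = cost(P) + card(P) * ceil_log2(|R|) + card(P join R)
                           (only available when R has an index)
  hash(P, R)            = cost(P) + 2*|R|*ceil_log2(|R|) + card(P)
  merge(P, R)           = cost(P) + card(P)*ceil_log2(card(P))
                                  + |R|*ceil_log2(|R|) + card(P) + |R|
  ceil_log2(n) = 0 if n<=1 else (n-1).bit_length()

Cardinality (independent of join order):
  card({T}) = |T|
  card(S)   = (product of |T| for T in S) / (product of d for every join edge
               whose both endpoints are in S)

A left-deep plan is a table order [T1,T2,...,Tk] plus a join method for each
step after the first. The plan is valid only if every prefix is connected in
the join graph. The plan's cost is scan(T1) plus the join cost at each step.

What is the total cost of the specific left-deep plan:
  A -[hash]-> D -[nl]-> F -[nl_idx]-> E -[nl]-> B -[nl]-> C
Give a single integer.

step 1: scan A: cost=120, card=120
step 2: join D via hash
    card(P join D) = 120*100/(8) = 1500
    cost = 120 + 2*100*7 + 120 = 1640
step 3: join F via nl
    card(P join F) = 1500*20/(5) = 6000
    cost = 1640 + 1500*20 = 31640
step 4: join E via nl_idx
    card(P join E) = 6000*400/(4) = 600000
    cost = 31640 + 6000*9 + 600000 = 685640
step 5: join B via nl
    card(P join B) = 600000*20/(5) = 2400000
    cost = 685640 + 600000*20 = 12685640
step 6: join C via nl
    card(P join C) = 2400000*200/(2) = 240000000
    cost = 12685640 + 2400000*200 = 492685640

492685640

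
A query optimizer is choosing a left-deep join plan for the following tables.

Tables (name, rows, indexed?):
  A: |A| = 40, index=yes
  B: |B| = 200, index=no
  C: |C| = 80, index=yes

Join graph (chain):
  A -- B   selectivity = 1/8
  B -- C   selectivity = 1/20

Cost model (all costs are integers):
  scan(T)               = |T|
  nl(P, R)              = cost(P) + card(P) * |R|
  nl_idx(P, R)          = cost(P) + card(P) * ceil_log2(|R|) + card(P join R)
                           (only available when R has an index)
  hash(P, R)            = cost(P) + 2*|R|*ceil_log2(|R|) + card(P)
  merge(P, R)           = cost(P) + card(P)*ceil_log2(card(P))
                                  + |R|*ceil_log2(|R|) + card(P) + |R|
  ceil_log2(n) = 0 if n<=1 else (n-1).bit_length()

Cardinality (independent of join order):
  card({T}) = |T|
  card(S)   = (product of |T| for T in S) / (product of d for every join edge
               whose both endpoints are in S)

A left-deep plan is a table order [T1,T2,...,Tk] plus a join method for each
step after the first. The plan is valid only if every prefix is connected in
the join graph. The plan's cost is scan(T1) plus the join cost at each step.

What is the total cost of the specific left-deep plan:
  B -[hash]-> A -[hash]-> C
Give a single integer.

3000

step 1: scan B: cost=200, card=200
step 2: join A via hash
    card(P join A) = 200*40/(8) = 1000
    cost = 200 + 2*40*6 + 200 = 880
step 3: join C via hash
    card(P join C) = 1000*80/(20) = 4000
    cost = 880 + 2*80*7 + 1000 = 3000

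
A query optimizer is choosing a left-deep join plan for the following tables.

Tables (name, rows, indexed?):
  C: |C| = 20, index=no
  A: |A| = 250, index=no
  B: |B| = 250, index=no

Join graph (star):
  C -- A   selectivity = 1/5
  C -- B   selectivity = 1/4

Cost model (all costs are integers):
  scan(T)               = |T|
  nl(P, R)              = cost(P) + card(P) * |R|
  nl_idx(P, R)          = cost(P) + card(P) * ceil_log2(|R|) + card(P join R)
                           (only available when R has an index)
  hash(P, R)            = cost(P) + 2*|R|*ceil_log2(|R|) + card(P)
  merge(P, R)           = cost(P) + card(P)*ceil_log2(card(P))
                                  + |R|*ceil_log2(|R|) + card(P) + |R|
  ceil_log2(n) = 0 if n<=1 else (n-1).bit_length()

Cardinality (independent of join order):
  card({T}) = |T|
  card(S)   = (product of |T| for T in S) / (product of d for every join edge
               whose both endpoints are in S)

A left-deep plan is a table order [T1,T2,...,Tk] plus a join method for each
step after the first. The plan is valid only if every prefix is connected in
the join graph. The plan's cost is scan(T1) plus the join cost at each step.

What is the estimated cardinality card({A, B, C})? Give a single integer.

Tables in S: A(250), B(250), C(20)
Edges inside S: C-A(d=5), C-B(d=4)
numerator = 250 * 250 * 20 = 1250000
denominator = 5 * 4 = 20
card(S) = 1250000 / 20 = 62500

62500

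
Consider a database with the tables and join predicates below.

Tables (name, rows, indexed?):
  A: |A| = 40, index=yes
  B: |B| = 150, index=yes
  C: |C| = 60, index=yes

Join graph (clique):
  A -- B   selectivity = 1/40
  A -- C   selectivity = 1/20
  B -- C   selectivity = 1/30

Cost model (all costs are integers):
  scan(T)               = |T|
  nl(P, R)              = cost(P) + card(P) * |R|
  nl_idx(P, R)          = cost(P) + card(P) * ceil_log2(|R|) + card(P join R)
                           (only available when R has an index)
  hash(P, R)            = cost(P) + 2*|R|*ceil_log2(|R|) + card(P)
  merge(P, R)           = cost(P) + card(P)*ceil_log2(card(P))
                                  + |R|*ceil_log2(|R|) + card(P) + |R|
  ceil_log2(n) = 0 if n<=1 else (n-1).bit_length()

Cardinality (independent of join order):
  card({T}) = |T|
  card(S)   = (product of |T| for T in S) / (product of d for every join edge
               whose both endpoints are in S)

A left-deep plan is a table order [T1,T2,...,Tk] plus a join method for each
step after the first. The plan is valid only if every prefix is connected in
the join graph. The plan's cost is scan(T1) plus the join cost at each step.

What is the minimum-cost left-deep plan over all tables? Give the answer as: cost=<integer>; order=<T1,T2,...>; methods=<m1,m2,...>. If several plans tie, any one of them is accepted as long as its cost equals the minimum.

Selinger DP (subsets sized 1..n):
  {A}: scan cost=40, card=40
  {B}: scan cost=150, card=150
  {C}: scan cost=60, card=60
  {AB}: card=150; try (B,nl_idx)→510, (A,hash)→780, (A,nl_idx)→1200, (B,merge)→1670, (A,merge)→1780, (B,hash)→2480 …(+2); best=510 via (B,nl_idx)
  {AC}: card=120; try (C,nl_idx)→400, (A,nl_idx)→540, (A,hash)→600, (C,merge)→740, (A,merge)→760, (C,hash)→800 …(+2); best=400 via (C,nl_idx)
  {BC}: card=300; try (B,nl_idx)→840, (C,hash)→1020, (C,nl_idx)→1350, (B,merge)→1830, (C,merge)→1920, (B,hash)→2520 …(+2); best=840 via (B,nl_idx)
  {ABC}: card=15; try (B,nl_idx)→1375, (C,hash)→1380, (C,nl_idx)→1425, (A,hash)→1620, (C,merge)→2280, (A,nl_idx)→2655 …(+6); best=1375 via (B,nl_idx)

cost=1375; order=A,C,B; methods=nl_idx,nl_idx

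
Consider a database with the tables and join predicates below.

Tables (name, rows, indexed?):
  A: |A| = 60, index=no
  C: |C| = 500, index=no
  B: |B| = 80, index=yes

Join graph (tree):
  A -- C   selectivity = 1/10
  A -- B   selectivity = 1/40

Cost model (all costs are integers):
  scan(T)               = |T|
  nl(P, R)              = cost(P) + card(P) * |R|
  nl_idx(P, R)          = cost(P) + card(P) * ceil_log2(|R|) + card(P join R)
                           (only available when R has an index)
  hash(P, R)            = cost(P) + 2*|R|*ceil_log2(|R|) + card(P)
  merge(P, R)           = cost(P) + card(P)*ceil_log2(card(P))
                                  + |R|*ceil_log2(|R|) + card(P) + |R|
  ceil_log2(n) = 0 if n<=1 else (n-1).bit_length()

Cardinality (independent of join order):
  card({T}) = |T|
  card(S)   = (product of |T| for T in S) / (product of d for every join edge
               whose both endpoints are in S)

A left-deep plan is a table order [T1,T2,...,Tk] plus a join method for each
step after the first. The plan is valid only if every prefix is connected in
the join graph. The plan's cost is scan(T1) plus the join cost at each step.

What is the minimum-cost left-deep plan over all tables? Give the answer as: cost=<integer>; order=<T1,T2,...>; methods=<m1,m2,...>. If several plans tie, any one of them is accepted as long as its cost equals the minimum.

cost=5840; order=C,A,B; methods=hash,hash

Selinger DP (subsets sized 1..n):
  {A}: scan cost=60, card=60
  {C}: scan cost=500, card=500
  {B}: scan cost=80, card=80
  {AC}: card=3000; try (A,hash)→1720, (C,merge)→5480, (A,merge)→5920, (C,hash)→9120, (C,nl)→30060, (A,nl)→30500; best=1720 via (A,hash)
  {AB}: card=120; try (B,nl_idx)→600, (A,hash)→880, (B,merge)→1120, (A,merge)→1140, (B,hash)→1240, (B,nl)→4860 …(+1); best=600 via (B,nl_idx)
  {ABC}: card=6000; try (B,hash)→5840, (C,merge)→6560, (C,hash)→9720, (B,nl_idx)→28720, (B,merge)→41360, (C,nl)→60600 …(+1); best=5840 via (B,hash)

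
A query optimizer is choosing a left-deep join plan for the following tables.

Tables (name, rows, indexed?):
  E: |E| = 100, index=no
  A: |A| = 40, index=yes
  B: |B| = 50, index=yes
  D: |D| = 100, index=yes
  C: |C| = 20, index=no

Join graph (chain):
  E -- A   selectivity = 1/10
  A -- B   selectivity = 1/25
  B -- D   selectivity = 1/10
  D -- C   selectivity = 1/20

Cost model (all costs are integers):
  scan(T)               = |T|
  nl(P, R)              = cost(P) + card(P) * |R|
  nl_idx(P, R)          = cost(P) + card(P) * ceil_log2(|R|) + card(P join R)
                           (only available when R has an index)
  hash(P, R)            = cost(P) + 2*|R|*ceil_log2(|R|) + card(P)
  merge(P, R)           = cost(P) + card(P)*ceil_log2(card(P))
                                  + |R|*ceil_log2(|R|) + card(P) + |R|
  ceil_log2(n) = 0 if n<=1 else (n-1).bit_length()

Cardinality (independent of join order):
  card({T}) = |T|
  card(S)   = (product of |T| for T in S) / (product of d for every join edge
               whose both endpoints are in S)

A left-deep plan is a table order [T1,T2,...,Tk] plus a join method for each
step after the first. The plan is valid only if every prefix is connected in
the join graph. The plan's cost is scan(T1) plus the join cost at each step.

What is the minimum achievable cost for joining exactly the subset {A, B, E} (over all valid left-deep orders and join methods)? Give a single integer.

Selinger DP over subsets of {A,B,E}:
  {E}: scan cost=100, card=100
  {A}: scan cost=40, card=40
  {B}: scan cost=50, card=50
  {AE}: card=400; try (A,hash)→680, (A,nl_idx)→1100, (E,merge)→1120, (A,merge)→1180, (E,hash)→1480, (E,nl)→4040 …(+1); best=680 via (A,hash)
  {AB}: card=80; try (B,nl_idx)→360, (A,nl_idx)→430, (A,hash)→580, (B,merge)→670, (B,hash)→680, (A,merge)→680 …(+2); best=360 via (B,nl_idx)
  {ABE}: card=800; try (B,hash)→1680, (E,merge)→1800, (E,hash)→1840, (B,nl_idx)→3880, (B,merge)→5030, (E,nl)→8360 …(+1); best=1680 via (B,hash)

1680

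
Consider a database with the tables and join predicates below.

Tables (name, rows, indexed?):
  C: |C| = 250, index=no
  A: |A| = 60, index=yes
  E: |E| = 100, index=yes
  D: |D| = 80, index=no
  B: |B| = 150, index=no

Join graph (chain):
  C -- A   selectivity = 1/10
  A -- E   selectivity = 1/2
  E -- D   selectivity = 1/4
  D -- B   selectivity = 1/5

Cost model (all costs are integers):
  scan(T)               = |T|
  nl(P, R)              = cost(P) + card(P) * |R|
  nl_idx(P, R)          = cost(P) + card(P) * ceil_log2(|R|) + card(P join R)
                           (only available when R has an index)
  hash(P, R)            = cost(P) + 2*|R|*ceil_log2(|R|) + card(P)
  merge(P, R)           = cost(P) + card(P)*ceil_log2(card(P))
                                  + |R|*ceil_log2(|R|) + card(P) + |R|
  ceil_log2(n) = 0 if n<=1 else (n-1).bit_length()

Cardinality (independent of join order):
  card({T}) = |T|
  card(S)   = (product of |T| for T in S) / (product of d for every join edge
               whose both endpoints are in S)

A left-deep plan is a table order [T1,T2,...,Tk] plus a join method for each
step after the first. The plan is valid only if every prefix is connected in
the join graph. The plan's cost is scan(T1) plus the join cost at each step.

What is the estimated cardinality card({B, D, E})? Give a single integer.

Tables in S: B(150), D(80), E(100)
Edges inside S: E-D(d=4), D-B(d=5)
numerator = 150 * 80 * 100 = 1200000
denominator = 4 * 5 = 20
card(S) = 1200000 / 20 = 60000

60000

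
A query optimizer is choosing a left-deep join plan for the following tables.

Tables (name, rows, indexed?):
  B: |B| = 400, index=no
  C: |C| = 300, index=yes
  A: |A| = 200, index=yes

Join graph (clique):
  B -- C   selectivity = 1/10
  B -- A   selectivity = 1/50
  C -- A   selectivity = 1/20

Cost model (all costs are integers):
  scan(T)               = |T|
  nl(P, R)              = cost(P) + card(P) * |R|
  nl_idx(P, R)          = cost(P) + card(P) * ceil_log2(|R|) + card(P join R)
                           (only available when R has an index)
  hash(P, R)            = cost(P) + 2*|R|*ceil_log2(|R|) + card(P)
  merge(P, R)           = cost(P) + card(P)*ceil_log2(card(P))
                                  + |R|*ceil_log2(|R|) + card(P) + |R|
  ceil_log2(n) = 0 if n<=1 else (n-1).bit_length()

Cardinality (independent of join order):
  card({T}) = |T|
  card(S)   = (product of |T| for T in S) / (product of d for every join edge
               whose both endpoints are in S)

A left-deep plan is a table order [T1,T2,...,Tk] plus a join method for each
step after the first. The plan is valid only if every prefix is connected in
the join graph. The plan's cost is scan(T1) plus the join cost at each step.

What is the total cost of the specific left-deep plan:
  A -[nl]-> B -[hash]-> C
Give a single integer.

87200

step 1: scan A: cost=200, card=200
step 2: join B via nl
    card(P join B) = 200*400/(50) = 1600
    cost = 200 + 200*400 = 80200
step 3: join C via hash
    card(P join C) = 1600*300/(10*20) = 2400
    cost = 80200 + 2*300*9 + 1600 = 87200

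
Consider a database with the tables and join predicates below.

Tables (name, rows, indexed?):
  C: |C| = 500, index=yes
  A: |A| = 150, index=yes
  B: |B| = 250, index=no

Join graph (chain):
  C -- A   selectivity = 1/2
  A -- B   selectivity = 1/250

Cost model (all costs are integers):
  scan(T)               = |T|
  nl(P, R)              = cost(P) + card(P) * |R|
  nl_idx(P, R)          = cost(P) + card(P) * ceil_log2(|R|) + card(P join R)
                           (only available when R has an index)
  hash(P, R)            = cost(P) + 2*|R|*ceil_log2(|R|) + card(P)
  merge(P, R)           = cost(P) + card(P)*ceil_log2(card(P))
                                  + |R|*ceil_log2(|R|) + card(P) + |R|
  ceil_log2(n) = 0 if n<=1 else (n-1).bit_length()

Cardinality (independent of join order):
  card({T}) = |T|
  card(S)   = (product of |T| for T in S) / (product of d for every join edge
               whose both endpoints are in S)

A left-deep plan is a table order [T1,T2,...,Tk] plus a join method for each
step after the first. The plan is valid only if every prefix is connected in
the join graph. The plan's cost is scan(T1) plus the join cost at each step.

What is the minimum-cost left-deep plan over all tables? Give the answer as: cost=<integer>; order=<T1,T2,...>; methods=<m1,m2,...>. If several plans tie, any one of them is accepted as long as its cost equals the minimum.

Selinger DP (subsets sized 1..n):
  {C}: scan cost=500, card=500
  {A}: scan cost=150, card=150
  {B}: scan cost=250, card=250
  {AC}: card=37500; try (A,hash)→3400, (C,merge)→6500, (A,merge)→6850, (C,hash)→9300, (C,nl_idx)→39000, (A,nl_idx)→42000 …(+2); best=3400 via (A,hash)
  {AB}: card=150; try (A,nl_idx)→2400, (A,hash)→2900, (B,merge)→3750, (A,merge)→3850, (B,hash)→4300, (B,nl)→37650 …(+1); best=2400 via (A,nl_idx)
  {ABC}: card=37500; try (C,merge)→8750, (C,hash)→11550, (C,nl_idx)→41250, (B,hash)→44900, (C,nl)→77400, (B,merge)→643150 …(+1); best=8750 via (C,merge)

cost=8750; order=B,A,C; methods=nl_idx,merge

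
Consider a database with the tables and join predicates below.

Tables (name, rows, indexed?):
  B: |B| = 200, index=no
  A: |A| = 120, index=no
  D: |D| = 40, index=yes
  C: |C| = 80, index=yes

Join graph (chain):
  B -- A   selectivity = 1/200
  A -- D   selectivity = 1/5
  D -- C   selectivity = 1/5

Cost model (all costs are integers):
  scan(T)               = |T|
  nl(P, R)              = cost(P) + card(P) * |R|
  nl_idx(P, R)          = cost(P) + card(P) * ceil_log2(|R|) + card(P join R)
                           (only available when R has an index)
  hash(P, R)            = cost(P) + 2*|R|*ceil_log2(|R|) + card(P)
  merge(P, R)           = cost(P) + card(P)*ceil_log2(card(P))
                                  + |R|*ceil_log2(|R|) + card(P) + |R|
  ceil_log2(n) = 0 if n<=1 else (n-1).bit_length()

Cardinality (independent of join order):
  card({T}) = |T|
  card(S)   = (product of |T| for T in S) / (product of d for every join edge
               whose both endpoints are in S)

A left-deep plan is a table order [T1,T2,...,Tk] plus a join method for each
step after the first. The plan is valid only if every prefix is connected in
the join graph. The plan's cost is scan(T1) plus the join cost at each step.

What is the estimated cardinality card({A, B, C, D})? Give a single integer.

Tables in S: A(120), B(200), C(80), D(40)
Edges inside S: B-A(d=200), A-D(d=5), D-C(d=5)
numerator = 120 * 200 * 80 * 40 = 76800000
denominator = 200 * 5 * 5 = 5000
card(S) = 76800000 / 5000 = 15360

15360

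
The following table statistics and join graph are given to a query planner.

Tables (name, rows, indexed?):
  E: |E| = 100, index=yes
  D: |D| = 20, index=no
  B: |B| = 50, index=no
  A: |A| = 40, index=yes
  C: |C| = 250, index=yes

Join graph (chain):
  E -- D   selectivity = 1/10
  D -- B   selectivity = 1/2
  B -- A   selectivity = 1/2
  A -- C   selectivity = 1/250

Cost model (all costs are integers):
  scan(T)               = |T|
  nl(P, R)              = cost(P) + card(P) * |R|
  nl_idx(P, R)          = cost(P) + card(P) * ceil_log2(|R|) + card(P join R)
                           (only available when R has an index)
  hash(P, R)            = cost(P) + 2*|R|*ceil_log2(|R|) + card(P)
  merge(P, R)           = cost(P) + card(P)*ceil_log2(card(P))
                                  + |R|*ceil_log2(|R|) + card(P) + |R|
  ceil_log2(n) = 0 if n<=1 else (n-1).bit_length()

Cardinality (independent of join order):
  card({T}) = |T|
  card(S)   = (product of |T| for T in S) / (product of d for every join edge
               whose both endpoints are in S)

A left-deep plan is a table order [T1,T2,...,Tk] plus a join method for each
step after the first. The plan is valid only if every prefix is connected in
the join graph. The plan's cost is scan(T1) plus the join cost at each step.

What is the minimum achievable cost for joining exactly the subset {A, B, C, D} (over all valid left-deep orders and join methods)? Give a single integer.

2230

Selinger DP over subsets of {A,B,C,D}:
  {D}: scan cost=20, card=20
  {B}: scan cost=50, card=50
  {A}: scan cost=40, card=40
  {C}: scan cost=250, card=250
  {BD}: card=500; try (D,hash)→300, (B,merge)→490, (D,merge)→520, (B,hash)→640, (B,nl)→1020, (D,nl)→1050; best=300 via (D,hash)
  {AB}: card=1000; try (A,hash)→580, (B,merge)→670, (B,hash)→680, (A,merge)→680, (A,nl_idx)→1350, (B,nl)→2040 …(+1); best=580 via (A,hash)
  {AC}: card=40; try (C,nl_idx)→400, (A,hash)→980, (A,nl_idx)→1790, (C,merge)→2570, (A,merge)→2780, (C,hash)→4080 …(+2); best=400 via (C,nl_idx)
  {ABD}: card=10000; try (A,hash)→1280, (D,hash)→1780, (A,merge)→5580, (D,merge)→11700, (A,nl_idx)→13300, (A,nl)→20300 …(+1); best=1280 via (A,hash)
  {ABC}: card=1000; try (B,merge)→1030, (B,hash)→1040, (B,nl)→2400, (C,hash)→5580, (C,nl_idx)→9580, (C,merge)→13830 …(+1); best=1030 via (B,merge)
  {ABCD}: card=10000; try (D,hash)→2230, (D,merge)→12150, (C,hash)→15280, (D,nl)→21030, (C,nl_idx)→91280, (C,merge)→153530 …(+1); best=2230 via (D,hash)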